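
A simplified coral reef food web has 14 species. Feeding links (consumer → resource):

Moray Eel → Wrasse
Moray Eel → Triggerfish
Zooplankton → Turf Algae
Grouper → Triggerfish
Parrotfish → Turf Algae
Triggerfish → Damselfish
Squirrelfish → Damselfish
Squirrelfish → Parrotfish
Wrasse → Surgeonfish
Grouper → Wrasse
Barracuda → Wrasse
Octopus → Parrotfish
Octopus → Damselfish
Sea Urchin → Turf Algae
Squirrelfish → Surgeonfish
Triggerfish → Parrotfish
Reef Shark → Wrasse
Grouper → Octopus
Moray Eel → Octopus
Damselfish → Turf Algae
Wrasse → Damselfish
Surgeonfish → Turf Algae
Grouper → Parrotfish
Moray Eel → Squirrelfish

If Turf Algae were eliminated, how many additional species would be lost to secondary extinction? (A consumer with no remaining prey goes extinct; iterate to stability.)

13

Remove Turf Algae.
Round 1: Damselfish (all prey gone), Sea Urchin (all prey gone), Parrotfish (all prey gone), Zooplankton (all prey gone), Surgeonfish (all prey gone) → extinct.
Round 2: Triggerfish (all prey gone), Wrasse (all prey gone), Octopus (all prey gone), Squirrelfish (all prey gone) → extinct.
Round 3: Reef Shark (all prey gone), Moray Eel (all prey gone), Grouper (all prey gone), Barracuda (all prey gone) → extinct.
No further losses. Total secondary extinctions: 13.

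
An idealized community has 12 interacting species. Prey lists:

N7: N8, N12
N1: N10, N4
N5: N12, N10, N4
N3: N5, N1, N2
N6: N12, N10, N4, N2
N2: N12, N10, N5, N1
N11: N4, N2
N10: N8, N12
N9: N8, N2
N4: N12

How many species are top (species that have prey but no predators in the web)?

5

Top species (has prey, but nothing eats it): N7, N9, N3, N11, N6.
Count: 5.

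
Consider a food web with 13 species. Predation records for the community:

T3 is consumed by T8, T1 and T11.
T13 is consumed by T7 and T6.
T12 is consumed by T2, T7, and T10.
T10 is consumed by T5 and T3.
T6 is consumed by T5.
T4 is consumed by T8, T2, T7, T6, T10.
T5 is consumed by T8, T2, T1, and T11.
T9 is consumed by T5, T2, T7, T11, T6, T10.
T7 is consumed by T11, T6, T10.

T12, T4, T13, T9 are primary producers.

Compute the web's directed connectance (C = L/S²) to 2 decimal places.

The web has S = 13 species and L = 29 feeding links.
C = L / S² = 29 / 169 = 0.1716 ≈ 0.17.

C = 0.17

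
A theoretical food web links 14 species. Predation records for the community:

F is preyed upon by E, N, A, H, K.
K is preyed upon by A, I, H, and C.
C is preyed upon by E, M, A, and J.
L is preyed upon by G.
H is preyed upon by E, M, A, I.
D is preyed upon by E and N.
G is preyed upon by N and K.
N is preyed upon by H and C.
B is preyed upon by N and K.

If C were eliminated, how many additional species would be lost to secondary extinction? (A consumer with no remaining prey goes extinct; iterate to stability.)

1

Remove C.
Round 1: J (all prey gone) → extinct.
No further losses. Total secondary extinctions: 1.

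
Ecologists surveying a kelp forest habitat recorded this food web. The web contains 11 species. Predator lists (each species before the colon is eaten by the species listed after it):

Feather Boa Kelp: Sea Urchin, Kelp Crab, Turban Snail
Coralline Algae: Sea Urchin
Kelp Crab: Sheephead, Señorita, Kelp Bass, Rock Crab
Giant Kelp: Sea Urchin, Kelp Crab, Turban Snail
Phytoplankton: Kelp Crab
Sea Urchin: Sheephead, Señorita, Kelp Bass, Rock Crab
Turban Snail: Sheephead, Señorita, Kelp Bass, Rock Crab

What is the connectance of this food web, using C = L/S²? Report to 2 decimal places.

The web has S = 11 species and L = 20 feeding links.
C = L / S² = 20 / 121 = 0.1653 ≈ 0.17.

C = 0.17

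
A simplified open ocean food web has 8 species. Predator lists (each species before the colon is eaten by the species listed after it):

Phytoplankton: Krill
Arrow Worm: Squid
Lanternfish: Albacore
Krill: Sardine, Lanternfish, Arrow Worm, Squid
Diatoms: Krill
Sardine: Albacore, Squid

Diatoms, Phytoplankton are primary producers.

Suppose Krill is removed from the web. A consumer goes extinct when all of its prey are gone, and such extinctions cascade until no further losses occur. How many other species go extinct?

Remove Krill.
Round 1: Sardine (all prey gone), Lanternfish (all prey gone), Arrow Worm (all prey gone) → extinct.
Round 2: Albacore (all prey gone), Squid (all prey gone) → extinct.
No further losses. Total secondary extinctions: 5.

5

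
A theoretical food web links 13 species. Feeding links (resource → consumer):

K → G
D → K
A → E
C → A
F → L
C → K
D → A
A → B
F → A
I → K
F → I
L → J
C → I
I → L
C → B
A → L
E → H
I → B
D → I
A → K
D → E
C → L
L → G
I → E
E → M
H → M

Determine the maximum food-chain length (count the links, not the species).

4 links

One longest chain: D → I → E → H → M.
It has 5 species and 4 links.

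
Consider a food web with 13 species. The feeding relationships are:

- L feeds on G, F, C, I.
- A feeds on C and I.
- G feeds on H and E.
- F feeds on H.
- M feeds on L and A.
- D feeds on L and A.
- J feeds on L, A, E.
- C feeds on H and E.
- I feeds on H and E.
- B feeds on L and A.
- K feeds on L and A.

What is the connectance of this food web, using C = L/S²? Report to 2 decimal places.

C = 0.14

The web has S = 13 species and L = 24 feeding links.
C = L / S² = 24 / 169 = 0.1420 ≈ 0.14.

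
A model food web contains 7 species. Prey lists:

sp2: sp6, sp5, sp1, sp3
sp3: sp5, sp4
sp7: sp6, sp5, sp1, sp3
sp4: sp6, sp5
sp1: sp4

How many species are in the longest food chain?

One longest chain: sp6 → sp4 → sp1 → sp7.
It has 4 species and 3 links.

4 species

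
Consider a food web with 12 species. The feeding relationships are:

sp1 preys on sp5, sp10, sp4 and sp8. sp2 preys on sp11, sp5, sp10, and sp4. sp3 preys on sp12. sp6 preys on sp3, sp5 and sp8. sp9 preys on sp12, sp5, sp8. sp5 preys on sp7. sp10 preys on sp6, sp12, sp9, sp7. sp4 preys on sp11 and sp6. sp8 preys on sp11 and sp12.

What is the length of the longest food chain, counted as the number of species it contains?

5 species

One longest chain: sp12 → sp3 → sp6 → sp10 → sp2.
It has 5 species and 4 links.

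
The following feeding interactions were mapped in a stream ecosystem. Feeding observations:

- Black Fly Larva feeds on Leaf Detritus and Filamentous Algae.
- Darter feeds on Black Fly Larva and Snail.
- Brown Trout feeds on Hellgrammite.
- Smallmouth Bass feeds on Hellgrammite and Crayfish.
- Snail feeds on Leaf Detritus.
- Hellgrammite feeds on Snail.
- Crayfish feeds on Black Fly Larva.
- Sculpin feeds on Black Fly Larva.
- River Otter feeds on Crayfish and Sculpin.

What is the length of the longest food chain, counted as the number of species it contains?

4 species

One longest chain: Leaf Detritus → Black Fly Larva → Crayfish → River Otter.
It has 4 species and 3 links.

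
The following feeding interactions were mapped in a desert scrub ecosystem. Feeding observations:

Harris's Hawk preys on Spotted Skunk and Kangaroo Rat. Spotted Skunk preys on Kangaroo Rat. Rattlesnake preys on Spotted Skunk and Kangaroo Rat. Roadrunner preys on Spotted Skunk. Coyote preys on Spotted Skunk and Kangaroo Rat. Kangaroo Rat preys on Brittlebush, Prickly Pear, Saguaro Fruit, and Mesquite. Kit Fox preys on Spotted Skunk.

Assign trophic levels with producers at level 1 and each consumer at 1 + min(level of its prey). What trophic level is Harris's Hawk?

Trophic level 3

Brittlebush is a producer → level 1.
Kangaroo Rat eats Brittlebush → level 2.
Harris's Hawk eats Kangaroo Rat → level 3.
No prey of Harris's Hawk is below level 2, so 3 is the minimum.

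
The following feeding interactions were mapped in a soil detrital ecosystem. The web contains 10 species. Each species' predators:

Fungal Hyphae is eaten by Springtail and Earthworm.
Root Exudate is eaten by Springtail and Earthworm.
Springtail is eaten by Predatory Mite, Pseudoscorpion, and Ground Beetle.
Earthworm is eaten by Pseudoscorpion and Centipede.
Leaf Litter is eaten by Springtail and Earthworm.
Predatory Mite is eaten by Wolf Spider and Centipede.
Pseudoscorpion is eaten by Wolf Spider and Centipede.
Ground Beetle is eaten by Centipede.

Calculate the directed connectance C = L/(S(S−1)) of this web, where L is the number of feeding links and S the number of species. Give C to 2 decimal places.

C = 0.18

The web has S = 10 species and L = 16 feeding links.
C = L / (S(S−1)) = 16 / 90 = 0.1778 ≈ 0.18.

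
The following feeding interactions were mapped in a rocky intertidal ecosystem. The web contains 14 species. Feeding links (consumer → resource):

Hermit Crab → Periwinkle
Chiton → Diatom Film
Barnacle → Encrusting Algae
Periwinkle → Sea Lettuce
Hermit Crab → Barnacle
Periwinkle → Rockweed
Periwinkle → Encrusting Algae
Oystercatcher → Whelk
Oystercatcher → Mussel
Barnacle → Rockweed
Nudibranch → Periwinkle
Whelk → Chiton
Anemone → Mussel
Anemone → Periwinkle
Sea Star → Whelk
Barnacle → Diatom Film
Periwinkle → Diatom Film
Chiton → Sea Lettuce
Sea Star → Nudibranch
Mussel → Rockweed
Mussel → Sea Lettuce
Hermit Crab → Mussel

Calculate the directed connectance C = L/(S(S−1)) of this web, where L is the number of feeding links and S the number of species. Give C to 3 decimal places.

The web has S = 14 species and L = 22 feeding links.
C = L / (S(S−1)) = 22 / 182 = 0.1209 ≈ 0.121.

C = 0.121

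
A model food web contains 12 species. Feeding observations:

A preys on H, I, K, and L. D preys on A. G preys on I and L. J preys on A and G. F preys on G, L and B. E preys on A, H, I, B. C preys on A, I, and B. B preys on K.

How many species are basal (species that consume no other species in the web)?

Basal species (no prey listed): L, H, K, I.
Count: 4.

4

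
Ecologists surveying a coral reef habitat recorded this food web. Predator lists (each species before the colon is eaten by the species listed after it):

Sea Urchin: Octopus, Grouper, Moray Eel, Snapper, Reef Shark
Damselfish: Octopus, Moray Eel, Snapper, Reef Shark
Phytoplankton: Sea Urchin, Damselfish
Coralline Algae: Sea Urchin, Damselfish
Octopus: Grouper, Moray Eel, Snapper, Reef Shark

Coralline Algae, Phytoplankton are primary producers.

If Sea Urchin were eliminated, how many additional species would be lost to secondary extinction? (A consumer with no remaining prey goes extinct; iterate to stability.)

0

Remove Sea Urchin.
Every predator of it retains at least one other prey: Octopus still has Damselfish; Grouper still has Octopus; Moray Eel still has Damselfish, Octopus; Snapper still has Damselfish, Octopus; Reef Shark still has Damselfish, Octopus.
No consumer loses all prey, so no secondary extinctions occur.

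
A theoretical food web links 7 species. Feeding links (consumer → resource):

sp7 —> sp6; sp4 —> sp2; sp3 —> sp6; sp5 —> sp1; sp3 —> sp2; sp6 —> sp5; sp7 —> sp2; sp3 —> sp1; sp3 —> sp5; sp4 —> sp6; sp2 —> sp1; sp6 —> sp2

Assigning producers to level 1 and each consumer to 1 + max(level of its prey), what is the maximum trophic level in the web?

4

Producers (level 1): sp1.
sp1 → sp5 → sp6 → sp3 gives sp3 level 4.
No species has a prey at level 4, so no species reaches level 5.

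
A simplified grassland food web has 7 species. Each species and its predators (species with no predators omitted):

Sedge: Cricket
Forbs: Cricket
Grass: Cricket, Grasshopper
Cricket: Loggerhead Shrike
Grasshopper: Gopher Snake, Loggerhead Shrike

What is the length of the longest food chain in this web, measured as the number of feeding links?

2 links

One longest chain: Grass → Grasshopper → Gopher Snake.
It has 3 species and 2 links.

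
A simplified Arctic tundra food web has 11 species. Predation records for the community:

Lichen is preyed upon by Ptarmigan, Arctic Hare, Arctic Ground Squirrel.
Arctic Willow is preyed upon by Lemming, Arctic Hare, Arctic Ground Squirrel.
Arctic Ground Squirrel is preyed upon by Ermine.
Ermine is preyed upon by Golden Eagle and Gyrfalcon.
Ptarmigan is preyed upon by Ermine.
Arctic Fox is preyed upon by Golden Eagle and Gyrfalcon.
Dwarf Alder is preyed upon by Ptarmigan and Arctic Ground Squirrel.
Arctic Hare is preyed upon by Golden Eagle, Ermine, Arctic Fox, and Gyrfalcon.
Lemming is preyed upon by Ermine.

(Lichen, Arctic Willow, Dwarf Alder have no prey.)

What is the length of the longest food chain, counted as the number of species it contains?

4 species

One longest chain: Arctic Willow → Lemming → Ermine → Golden Eagle.
It has 4 species and 3 links.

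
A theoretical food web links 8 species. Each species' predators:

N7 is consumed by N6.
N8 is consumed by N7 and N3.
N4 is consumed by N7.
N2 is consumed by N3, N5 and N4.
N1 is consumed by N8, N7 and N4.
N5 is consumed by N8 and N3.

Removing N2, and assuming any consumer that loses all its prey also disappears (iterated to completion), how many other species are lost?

1

Remove N2.
Round 1: N5 (all prey gone) → extinct.
No further losses. Total secondary extinctions: 1.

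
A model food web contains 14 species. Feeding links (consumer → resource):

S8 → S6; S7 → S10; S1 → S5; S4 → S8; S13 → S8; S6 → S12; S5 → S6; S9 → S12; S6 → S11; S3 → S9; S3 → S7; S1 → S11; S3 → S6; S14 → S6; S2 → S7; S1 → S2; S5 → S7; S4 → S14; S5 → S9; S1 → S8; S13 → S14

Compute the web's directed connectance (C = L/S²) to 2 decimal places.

The web has S = 14 species and L = 21 feeding links.
C = L / S² = 21 / 196 = 0.1071 ≈ 0.11.

C = 0.11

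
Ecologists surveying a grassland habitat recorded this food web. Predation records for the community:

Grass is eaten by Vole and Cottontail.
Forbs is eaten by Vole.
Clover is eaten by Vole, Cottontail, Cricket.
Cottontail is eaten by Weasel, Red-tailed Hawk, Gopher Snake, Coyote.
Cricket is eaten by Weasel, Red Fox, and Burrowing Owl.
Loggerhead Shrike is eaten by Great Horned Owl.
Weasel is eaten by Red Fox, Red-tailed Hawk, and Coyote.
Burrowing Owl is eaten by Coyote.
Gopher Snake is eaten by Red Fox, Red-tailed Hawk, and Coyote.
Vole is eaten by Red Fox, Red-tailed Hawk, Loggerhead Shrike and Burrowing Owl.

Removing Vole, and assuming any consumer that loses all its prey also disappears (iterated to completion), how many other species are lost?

Remove Vole.
Round 1: Loggerhead Shrike (all prey gone) → extinct.
Round 2: Great Horned Owl (all prey gone) → extinct.
No further losses. Total secondary extinctions: 2.

2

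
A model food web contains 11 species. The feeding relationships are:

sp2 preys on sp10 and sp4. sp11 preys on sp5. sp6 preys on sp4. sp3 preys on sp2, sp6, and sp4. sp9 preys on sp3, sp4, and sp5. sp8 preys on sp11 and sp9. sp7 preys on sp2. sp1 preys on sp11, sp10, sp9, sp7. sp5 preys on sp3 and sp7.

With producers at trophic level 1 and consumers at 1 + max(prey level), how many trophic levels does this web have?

Producers (level 1): sp4, sp10.
sp4 → sp2 → sp3 → sp5 → sp9 → sp1 gives sp1 level 6.
No species has a prey at level 6, so no species reaches level 7.

6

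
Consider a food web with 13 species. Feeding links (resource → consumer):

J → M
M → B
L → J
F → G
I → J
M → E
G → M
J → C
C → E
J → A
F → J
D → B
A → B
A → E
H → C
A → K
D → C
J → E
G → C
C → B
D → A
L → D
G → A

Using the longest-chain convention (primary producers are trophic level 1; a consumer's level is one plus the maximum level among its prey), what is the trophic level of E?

L is a producer → level 1.
J eats L (level 1); other prey at levels: I 1, F 1 → level 2.
M eats J (level 2); other prey at levels: G 2 → level 3.
E eats M (level 3); other prey at levels: J 2, C 3, A 3 → level 4.

Trophic level 4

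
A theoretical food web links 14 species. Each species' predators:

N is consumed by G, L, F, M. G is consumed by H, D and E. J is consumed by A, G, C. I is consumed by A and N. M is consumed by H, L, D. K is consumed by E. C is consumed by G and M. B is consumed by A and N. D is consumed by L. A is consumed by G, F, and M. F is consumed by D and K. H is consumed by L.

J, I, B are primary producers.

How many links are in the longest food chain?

4 links

One longest chain: I → N → G → D → L.
It has 5 species and 4 links.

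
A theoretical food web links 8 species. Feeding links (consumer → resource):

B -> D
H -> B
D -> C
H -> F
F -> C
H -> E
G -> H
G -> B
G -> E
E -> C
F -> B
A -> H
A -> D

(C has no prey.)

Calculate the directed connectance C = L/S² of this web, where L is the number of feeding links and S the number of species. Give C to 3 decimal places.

C = 0.203

The web has S = 8 species and L = 13 feeding links.
C = L / S² = 13 / 64 = 0.2031 ≈ 0.203.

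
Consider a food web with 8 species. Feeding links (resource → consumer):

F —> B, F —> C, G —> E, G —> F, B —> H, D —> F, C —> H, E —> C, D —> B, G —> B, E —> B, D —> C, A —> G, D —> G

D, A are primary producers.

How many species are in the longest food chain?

5 species

One longest chain: D → G → E → C → H.
It has 5 species and 4 links.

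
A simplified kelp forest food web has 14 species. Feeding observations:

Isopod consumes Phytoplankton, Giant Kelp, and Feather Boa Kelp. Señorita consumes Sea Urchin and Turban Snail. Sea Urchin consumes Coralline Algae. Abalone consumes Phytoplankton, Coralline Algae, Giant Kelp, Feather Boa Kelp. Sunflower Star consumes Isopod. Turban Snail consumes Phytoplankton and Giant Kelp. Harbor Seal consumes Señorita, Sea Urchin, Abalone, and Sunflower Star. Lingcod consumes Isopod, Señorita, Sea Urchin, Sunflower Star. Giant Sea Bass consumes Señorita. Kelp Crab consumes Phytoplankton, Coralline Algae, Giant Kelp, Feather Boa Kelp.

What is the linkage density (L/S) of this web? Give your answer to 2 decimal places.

L/S = 1.86

There are L = 26 links among S = 14 species.
L/S = 26/14 = 1.8571 ≈ 1.86.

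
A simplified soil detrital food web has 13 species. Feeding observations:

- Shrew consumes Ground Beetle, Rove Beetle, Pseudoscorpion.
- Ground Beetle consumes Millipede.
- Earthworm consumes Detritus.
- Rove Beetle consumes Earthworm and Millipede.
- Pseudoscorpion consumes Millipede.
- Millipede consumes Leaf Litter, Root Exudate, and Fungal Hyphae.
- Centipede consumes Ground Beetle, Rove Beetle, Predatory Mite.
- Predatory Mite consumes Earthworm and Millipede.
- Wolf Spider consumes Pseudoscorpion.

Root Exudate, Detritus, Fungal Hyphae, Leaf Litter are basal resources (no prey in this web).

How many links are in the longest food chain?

One longest chain: Root Exudate → Millipede → Rove Beetle → Centipede.
It has 4 species and 3 links.

3 links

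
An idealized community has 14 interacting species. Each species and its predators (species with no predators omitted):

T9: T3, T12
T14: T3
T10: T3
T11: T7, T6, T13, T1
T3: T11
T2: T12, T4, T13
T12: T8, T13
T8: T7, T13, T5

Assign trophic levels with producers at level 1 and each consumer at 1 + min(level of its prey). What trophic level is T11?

T14 is a producer → level 1.
T3 eats T14 → level 2.
T11 eats T3 → level 3.
No prey of T11 is below level 2, so 3 is the minimum.

Trophic level 3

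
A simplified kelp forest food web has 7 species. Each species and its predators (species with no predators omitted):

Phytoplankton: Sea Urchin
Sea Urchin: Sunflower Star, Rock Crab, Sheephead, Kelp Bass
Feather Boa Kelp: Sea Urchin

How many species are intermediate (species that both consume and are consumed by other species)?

Intermediate species (has both prey and predators): Sea Urchin.
Count: 1.

1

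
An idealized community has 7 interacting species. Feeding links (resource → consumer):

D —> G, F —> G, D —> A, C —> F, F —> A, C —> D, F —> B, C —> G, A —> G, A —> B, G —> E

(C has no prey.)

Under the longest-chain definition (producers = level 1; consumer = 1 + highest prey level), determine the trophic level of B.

Trophic level 4

C is a producer → level 1.
F eats C → level 2.
A eats F (level 2); other prey at levels: D 2 → level 3.
B eats A (level 3); other prey at levels: F 2 → level 4.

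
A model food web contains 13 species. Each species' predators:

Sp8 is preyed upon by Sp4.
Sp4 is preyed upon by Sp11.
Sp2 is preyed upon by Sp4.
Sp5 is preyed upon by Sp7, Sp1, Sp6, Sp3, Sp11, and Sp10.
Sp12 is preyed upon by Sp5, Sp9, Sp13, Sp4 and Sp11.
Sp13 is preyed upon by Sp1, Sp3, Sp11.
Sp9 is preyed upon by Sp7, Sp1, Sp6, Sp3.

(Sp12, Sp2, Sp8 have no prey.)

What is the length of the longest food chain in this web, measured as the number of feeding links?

One longest chain: Sp12 → Sp5 → Sp10.
It has 3 species and 2 links.

2 links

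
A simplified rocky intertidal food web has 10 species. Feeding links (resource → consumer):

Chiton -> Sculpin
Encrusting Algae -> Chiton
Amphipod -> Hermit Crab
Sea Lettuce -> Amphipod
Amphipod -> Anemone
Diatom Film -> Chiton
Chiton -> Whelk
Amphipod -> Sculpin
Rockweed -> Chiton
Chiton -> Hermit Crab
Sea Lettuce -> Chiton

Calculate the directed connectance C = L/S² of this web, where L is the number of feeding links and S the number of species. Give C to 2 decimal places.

C = 0.11

The web has S = 10 species and L = 11 feeding links.
C = L / S² = 11 / 100 = 0.1100 ≈ 0.11.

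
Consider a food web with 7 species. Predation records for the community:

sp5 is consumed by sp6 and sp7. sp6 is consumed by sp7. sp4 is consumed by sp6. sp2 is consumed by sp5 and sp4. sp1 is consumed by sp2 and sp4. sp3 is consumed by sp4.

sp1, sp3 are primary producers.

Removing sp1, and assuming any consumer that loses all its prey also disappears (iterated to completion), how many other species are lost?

2

Remove sp1.
Round 1: sp2 (all prey gone) → extinct.
Round 2: sp5 (all prey gone) → extinct.
No further losses. Total secondary extinctions: 2.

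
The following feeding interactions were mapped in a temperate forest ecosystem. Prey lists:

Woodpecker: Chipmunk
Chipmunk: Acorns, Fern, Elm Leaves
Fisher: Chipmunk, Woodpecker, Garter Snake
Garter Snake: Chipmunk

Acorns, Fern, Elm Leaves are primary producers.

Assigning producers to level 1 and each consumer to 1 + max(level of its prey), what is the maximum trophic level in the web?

4

Producers (level 1): Acorns, Fern, Elm Leaves.
Acorns → Chipmunk → Woodpecker → Fisher gives Fisher level 4.
No species has a prey at level 4, so no species reaches level 5.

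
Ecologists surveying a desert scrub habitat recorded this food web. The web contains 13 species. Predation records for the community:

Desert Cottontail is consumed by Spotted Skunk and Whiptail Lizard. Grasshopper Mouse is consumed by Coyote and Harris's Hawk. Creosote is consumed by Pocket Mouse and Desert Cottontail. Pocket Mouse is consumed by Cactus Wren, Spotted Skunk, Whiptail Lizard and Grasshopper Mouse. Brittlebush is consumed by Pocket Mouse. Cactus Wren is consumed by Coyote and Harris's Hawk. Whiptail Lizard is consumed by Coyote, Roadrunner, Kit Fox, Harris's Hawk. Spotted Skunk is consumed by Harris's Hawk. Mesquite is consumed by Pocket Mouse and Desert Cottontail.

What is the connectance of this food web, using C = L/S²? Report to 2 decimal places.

C = 0.12

The web has S = 13 species and L = 20 feeding links.
C = L / S² = 20 / 169 = 0.1183 ≈ 0.12.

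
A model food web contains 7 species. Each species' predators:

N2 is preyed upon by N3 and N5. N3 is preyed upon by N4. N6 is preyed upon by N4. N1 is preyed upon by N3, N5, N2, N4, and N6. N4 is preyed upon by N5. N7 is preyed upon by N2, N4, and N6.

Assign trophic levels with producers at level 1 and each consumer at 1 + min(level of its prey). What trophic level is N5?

Trophic level 2

N1 is a producer → level 1.
N5 eats N1 → level 2.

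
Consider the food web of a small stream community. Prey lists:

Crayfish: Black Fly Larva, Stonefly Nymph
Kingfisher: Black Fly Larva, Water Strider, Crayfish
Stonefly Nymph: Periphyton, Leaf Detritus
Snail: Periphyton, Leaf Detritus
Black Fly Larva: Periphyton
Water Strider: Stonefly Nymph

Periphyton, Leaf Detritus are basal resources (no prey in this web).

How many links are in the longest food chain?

3 links

One longest chain: Periphyton → Stonefly Nymph → Water Strider → Kingfisher.
It has 4 species and 3 links.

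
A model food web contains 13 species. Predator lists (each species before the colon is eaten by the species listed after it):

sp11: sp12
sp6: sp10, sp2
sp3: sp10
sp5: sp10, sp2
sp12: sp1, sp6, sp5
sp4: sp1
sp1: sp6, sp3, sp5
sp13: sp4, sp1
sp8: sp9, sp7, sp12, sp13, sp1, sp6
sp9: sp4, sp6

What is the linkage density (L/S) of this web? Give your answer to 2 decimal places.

L/S = 1.77

There are L = 23 links among S = 13 species.
L/S = 23/13 = 1.7692 ≈ 1.77.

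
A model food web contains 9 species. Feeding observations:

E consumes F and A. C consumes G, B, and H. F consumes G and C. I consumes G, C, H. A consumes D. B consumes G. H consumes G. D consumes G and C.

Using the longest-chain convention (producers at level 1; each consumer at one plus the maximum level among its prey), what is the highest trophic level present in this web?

Producers (level 1): G.
G → B → C → D → A → E gives E level 6.
No species has a prey at level 6, so no species reaches level 7.

6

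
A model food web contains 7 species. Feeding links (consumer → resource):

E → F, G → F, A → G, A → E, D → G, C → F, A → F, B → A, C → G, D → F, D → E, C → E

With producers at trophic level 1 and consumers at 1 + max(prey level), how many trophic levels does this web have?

4

Producers (level 1): F.
F → E → A → B gives B level 4.
No species has a prey at level 4, so no species reaches level 5.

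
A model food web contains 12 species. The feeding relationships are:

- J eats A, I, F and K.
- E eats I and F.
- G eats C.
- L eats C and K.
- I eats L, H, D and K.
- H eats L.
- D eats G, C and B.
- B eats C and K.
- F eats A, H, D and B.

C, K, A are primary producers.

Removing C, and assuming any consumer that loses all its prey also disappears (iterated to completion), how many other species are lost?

1

Remove C.
Round 1: G (all prey gone) → extinct.
No further losses. Total secondary extinctions: 1.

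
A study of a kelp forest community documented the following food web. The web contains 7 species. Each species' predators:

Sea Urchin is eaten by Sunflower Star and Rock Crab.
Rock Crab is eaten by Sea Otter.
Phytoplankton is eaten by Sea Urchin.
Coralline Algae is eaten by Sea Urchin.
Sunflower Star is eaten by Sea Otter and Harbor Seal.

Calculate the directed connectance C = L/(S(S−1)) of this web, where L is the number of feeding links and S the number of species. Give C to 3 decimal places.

The web has S = 7 species and L = 7 feeding links.
C = L / (S(S−1)) = 7 / 42 = 0.1667 ≈ 0.167.

C = 0.167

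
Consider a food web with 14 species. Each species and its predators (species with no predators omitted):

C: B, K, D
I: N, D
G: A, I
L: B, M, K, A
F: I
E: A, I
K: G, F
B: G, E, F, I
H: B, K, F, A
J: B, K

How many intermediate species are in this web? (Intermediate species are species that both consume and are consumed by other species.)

6

Intermediate species (has both prey and predators): B, K, G, E, F, I.
Count: 6.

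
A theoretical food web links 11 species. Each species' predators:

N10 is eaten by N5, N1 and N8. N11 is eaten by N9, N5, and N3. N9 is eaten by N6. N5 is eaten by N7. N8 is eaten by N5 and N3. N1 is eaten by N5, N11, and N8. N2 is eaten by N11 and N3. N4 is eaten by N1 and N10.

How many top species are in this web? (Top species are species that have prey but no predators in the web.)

3

Top species (has prey, but nothing eats it): N3, N7, N6.
Count: 3.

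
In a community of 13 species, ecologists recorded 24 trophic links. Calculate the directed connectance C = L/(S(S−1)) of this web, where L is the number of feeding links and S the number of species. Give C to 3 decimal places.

The web has S = 13 species and L = 24 feeding links.
C = L / (S(S−1)) = 24 / 156 = 0.1538 ≈ 0.154.

C = 0.154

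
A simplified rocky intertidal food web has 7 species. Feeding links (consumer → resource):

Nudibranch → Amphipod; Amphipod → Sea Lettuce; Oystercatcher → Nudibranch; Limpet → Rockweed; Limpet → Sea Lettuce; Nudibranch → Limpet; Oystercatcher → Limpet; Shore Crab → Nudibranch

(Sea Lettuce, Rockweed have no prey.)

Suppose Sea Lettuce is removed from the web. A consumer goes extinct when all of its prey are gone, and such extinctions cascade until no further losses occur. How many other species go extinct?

Remove Sea Lettuce.
Round 1: Amphipod (all prey gone) → extinct.
No further losses. Total secondary extinctions: 1.

1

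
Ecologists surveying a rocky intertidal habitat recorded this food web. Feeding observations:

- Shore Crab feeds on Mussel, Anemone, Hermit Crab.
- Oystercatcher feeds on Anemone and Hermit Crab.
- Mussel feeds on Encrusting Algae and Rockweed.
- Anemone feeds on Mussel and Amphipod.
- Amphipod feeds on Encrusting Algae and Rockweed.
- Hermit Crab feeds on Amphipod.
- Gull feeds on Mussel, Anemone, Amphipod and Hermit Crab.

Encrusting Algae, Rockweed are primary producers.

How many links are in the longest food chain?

One longest chain: Encrusting Algae → Amphipod → Hermit Crab → Gull.
It has 4 species and 3 links.

3 links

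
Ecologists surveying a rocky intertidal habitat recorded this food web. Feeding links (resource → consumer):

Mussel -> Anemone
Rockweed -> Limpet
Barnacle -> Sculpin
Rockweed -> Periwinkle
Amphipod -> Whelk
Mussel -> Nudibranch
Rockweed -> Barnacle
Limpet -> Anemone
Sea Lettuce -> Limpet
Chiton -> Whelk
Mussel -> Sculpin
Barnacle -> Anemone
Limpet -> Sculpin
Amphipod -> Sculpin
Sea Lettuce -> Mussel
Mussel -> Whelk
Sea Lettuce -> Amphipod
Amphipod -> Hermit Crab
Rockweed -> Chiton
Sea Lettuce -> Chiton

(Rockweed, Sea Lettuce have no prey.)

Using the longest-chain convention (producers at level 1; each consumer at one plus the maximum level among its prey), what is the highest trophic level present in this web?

Producers (level 1): Rockweed, Sea Lettuce.
Sea Lettuce → Amphipod → Sculpin gives Sculpin level 3.
No species has a prey at level 3, so no species reaches level 4.

3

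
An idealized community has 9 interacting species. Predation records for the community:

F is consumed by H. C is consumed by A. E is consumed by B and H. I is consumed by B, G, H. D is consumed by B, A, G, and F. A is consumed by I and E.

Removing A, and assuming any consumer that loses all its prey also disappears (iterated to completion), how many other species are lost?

2

Remove A.
Round 1: I (all prey gone), E (all prey gone) → extinct.
No further losses. Total secondary extinctions: 2.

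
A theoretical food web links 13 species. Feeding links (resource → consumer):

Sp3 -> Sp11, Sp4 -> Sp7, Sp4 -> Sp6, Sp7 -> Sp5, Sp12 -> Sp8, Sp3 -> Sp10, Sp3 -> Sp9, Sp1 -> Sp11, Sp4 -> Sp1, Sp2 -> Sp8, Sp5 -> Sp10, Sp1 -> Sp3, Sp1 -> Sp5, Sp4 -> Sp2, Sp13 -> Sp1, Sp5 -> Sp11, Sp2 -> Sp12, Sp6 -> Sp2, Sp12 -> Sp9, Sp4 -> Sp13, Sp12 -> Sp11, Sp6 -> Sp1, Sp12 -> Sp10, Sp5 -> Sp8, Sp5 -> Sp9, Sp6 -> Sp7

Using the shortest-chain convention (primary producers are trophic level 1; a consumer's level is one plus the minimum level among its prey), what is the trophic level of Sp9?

Sp4 is a producer → level 1.
Sp7 eats Sp4 → level 2.
Sp5 eats Sp7 → level 3.
Sp9 eats Sp5 → level 4.
No prey of Sp9 is below level 3, so 4 is the minimum.

Trophic level 4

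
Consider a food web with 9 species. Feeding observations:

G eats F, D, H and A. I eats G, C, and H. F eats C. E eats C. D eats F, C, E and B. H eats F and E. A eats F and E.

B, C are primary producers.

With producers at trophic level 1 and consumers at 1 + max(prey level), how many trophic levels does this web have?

5

Producers (level 1): B, C.
C → E → A → G → I gives I level 5.
No species has a prey at level 5, so no species reaches level 6.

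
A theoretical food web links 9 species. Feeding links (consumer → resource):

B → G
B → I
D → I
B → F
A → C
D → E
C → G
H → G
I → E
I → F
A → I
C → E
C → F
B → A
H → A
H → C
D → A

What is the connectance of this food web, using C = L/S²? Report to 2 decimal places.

C = 0.21

The web has S = 9 species and L = 17 feeding links.
C = L / S² = 17 / 81 = 0.2099 ≈ 0.21.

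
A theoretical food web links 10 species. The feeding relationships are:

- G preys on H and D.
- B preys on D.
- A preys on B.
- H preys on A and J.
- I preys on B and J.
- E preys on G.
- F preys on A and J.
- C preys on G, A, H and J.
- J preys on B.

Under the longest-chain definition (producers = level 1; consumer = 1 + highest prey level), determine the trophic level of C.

Trophic level 6

D is a producer → level 1.
B eats D → level 2.
J eats B → level 3.
H eats J (level 3); other prey at levels: A 3 → level 4.
G eats H (level 4); other prey at levels: D 1 → level 5.
C eats G (level 5); other prey at levels: J 3, A 3, H 4 → level 6.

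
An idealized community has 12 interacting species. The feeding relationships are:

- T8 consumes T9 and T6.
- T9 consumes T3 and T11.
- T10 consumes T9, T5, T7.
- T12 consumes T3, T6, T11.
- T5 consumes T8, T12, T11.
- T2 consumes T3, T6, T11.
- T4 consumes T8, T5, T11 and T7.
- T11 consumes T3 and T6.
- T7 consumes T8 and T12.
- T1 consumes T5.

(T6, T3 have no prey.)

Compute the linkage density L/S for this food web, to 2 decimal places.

There are L = 25 links among S = 12 species.
L/S = 25/12 = 2.0833 ≈ 2.08.

L/S = 2.08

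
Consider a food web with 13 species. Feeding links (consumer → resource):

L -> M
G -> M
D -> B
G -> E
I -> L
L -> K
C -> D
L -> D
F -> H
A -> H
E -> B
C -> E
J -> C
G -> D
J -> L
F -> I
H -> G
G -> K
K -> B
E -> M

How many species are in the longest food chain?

One longest chain: B → K → G → H → A.
It has 5 species and 4 links.

5 species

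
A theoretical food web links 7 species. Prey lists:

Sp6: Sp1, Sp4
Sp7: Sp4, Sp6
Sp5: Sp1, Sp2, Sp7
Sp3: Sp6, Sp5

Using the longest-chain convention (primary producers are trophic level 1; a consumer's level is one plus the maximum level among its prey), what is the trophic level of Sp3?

Sp1 is a producer → level 1.
Sp6 eats Sp1 (level 1); other prey at levels: Sp4 1 → level 2.
Sp7 eats Sp6 (level 2); other prey at levels: Sp4 1 → level 3.
Sp5 eats Sp7 (level 3); other prey at levels: Sp1 1, Sp2 1 → level 4.
Sp3 eats Sp5 (level 4); other prey at levels: Sp6 2 → level 5.

Trophic level 5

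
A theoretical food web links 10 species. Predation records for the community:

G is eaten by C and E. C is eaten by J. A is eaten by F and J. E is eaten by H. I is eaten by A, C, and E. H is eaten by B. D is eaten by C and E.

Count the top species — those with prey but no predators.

3

Top species (has prey, but nothing eats it): F, J, B.
Count: 3.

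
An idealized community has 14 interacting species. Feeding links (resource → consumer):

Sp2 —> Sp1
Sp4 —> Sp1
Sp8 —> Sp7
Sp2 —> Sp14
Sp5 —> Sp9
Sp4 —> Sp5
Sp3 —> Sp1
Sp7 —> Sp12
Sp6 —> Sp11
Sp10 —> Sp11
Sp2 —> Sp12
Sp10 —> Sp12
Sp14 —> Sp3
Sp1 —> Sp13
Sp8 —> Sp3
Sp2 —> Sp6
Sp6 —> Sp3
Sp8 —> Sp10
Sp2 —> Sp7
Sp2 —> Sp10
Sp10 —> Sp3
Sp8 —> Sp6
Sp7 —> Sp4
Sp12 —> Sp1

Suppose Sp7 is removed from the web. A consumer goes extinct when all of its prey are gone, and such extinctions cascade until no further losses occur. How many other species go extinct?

Remove Sp7.
Round 1: Sp4 (all prey gone) → extinct.
Round 2: Sp5 (all prey gone) → extinct.
Round 3: Sp9 (all prey gone) → extinct.
No further losses. Total secondary extinctions: 3.

3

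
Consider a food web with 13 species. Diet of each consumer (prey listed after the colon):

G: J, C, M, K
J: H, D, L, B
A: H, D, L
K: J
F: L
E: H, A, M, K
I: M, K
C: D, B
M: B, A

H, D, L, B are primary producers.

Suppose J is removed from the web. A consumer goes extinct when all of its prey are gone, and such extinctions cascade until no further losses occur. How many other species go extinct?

Remove J.
Round 1: K (all prey gone) → extinct.
No further losses. Total secondary extinctions: 1.

1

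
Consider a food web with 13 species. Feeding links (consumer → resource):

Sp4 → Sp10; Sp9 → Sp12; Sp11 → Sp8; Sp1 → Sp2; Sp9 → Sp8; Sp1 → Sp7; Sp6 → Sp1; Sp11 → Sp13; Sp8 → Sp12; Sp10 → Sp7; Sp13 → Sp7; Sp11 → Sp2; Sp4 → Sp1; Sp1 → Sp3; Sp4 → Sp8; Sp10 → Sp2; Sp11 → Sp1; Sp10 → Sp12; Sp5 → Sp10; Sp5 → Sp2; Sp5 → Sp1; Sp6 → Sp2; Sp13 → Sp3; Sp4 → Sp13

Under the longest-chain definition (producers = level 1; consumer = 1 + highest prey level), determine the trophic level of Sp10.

Trophic level 2

Sp2 is a producer → level 1.
Sp10 eats Sp2 (level 1); other prey at levels: Sp12 1, Sp7 1 → level 2.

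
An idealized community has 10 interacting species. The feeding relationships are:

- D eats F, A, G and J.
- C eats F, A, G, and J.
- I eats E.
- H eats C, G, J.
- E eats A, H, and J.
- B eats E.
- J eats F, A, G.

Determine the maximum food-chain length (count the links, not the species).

One longest chain: A → J → C → H → E → I.
It has 6 species and 5 links.

5 links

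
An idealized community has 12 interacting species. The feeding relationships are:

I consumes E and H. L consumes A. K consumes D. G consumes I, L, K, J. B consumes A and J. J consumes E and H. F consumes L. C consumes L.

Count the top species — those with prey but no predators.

4

Top species (has prey, but nothing eats it): B, C, F, G.
Count: 4.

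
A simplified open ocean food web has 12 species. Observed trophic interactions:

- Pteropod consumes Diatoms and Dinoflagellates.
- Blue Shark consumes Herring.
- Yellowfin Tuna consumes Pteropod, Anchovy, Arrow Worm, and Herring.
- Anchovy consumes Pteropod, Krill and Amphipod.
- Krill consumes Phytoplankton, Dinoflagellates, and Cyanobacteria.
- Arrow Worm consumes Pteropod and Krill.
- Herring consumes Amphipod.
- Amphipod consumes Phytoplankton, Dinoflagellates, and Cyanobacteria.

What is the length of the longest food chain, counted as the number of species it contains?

4 species

One longest chain: Cyanobacteria → Krill → Arrow Worm → Yellowfin Tuna.
It has 4 species and 3 links.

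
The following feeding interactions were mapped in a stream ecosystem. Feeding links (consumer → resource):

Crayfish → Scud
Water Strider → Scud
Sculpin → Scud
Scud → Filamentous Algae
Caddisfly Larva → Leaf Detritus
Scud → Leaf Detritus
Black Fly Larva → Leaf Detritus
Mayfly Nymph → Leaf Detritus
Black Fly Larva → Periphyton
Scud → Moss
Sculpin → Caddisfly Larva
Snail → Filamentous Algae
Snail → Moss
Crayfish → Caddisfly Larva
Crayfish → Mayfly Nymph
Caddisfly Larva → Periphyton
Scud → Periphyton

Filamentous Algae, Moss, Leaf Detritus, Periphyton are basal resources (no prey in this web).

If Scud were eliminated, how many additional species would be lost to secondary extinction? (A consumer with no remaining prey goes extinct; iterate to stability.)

1

Remove Scud.
Round 1: Water Strider (all prey gone) → extinct.
No further losses. Total secondary extinctions: 1.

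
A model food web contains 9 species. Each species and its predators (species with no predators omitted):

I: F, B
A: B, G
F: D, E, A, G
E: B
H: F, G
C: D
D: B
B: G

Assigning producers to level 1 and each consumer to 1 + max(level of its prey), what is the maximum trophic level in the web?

5

Producers (level 1): C, I, H.
I → F → D → B → G gives G level 5.
No species has a prey at level 5, so no species reaches level 6.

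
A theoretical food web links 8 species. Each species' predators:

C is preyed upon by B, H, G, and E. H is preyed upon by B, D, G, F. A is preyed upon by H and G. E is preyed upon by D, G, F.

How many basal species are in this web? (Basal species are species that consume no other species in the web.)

2

Basal species (no prey listed): A, C.
Count: 2.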